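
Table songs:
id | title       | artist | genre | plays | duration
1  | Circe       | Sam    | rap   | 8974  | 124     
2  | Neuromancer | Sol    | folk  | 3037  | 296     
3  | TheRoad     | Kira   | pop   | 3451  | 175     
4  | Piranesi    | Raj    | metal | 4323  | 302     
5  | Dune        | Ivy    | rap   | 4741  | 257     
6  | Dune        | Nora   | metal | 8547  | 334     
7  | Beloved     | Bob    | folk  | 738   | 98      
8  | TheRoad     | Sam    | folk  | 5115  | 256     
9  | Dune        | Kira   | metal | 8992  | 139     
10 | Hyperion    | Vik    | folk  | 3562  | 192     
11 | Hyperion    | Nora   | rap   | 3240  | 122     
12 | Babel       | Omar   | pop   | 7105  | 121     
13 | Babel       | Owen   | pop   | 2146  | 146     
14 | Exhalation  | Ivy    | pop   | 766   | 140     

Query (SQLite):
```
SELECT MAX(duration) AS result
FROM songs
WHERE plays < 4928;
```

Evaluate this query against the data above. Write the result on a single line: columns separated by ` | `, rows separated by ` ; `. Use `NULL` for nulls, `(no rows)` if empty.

302

Rows where plays < 4928 → duration values: [296, 175, 302, 257, 98, 192, 122, 146, 140].
MAX of non-NULL values = 302.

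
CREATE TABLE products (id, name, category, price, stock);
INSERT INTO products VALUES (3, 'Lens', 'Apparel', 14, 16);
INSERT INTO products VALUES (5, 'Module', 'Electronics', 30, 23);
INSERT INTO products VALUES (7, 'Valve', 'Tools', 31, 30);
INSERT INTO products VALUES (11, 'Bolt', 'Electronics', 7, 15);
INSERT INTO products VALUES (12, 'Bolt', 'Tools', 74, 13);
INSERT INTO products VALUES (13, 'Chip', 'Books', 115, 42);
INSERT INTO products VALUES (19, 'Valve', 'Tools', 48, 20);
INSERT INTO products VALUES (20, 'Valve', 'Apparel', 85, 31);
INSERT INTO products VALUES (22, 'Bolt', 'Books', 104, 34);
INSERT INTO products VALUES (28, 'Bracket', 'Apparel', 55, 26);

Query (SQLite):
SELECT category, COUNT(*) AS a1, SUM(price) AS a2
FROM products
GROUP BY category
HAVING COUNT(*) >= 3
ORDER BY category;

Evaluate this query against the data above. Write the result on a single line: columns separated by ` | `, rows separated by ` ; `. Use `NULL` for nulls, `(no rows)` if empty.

Group products by category.
Per group compute: COUNT(*), SUM(price).
HAVING: drop groups with fewer than 3 rows.
  Apparel: ids {3, 20, 28} → COUNT(*)=3, SUM(price)=154
  Books: ids {13, 22} → COUNT(*)=2, SUM(price)=219
  Electronics: ids {5, 11} → COUNT(*)=2, SUM(price)=37
  Tools: ids {7, 12, 19} → COUNT(*)=3, SUM(price)=153

Apparel | 3 | 154 ; Tools | 3 | 153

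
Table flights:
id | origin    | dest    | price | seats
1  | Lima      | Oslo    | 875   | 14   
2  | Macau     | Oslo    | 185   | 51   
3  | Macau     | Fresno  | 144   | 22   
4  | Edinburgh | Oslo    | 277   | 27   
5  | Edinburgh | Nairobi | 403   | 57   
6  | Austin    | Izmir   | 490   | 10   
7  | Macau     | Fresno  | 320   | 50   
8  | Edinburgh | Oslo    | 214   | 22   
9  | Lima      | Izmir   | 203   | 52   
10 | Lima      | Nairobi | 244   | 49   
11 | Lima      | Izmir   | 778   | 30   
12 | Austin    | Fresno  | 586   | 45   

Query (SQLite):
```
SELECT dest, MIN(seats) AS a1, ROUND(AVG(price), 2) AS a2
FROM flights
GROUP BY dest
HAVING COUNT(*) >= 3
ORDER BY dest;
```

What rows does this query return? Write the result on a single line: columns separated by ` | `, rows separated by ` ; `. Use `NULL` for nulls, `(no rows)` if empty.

Group flights by dest.
Per group compute: MIN(seats), ROUND(AVG(price), 2).
HAVING: drop groups with fewer than 3 rows.
  Fresno: ids {3, 7, 12} → MIN(seats)=22, ROUND(AVG(price), 2)=350
  Izmir: ids {6, 9, 11} → MIN(seats)=10, ROUND(AVG(price), 2)=490.33
  Nairobi: ids {5, 10} → MIN(seats)=49, ROUND(AVG(price), 2)=323.5
  Oslo: ids {1, 2, 4, 8} → MIN(seats)=14, ROUND(AVG(price), 2)=387.75

Fresno | 22 | 350 ; Izmir | 10 | 490.33 ; Oslo | 14 | 387.75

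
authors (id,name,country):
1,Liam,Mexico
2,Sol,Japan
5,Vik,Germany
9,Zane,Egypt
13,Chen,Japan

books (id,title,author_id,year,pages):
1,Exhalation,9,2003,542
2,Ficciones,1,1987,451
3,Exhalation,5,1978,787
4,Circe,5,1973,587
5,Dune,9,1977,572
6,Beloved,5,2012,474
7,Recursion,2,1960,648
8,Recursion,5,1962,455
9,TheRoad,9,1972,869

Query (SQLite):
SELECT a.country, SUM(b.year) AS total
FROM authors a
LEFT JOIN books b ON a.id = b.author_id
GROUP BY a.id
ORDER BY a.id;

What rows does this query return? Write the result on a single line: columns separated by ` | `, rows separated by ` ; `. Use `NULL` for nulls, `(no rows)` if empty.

LEFT JOIN keeps every authors row; unmatched ones get NULL for books columns.
Group by authors.id and compute SUM(b.year). SUM over an all-NULL group is NULL.
  1: ids {2} → SUM(b.year)=1987
  2: ids {7} → SUM(b.year)=1960
  5: ids {3, 4, 6, 8} → SUM(b.year)=7925
  9: ids {1, 5, 9} → SUM(b.year)=5952
  13: ids {—} → SUM(b.year)=NULL

Mexico | 1987 ; Japan | 1960 ; Germany | 7925 ; Egypt | 5952 ; Japan | NULL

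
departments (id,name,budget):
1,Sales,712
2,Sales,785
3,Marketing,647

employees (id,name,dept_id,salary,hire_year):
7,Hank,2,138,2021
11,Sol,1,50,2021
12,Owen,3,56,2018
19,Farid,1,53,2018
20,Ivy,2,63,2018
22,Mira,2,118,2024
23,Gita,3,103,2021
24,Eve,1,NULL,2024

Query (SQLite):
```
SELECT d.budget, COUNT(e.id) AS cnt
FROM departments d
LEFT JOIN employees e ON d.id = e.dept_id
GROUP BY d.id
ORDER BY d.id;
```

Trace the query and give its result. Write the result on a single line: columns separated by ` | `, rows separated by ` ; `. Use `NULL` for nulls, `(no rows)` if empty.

LEFT JOIN keeps every departments row; unmatched ones get NULL for employees columns.
Group by departments.id and compute COUNT(e.id). COUNT(col) of an all-NULL group is 0.
  1: ids {11, 19, 24} → COUNT(e.id)=3
  2: ids {7, 20, 22} → COUNT(e.id)=3
  3: ids {12, 23} → COUNT(e.id)=2

712 | 3 ; 785 | 3 ; 647 | 2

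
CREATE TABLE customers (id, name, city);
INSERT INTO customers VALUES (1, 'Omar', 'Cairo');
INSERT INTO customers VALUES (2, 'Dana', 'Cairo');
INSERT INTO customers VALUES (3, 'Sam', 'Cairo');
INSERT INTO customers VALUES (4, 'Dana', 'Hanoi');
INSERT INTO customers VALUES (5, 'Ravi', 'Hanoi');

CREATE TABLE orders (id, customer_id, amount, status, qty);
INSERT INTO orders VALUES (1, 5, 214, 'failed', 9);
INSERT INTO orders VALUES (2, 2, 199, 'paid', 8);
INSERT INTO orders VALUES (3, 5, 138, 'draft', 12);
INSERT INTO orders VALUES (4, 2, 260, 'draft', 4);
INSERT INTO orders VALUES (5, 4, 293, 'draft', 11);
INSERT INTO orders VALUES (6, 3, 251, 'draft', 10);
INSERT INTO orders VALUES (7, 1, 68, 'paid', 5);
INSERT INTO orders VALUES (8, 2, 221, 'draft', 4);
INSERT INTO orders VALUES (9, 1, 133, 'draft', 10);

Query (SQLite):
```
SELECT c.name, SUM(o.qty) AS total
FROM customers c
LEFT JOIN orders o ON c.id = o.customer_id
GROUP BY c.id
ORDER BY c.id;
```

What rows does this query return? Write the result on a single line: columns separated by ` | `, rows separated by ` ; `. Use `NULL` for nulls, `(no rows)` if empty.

LEFT JOIN keeps every customers row; unmatched ones get NULL for orders columns.
Group by customers.id and compute SUM(o.qty). SUM over an all-NULL group is NULL.
  1: ids {7, 9} → SUM(o.qty)=15
  2: ids {2, 4, 8} → SUM(o.qty)=16
  3: ids {6} → SUM(o.qty)=10
  4: ids {5} → SUM(o.qty)=11
  5: ids {1, 3} → SUM(o.qty)=21

Omar | 15 ; Dana | 16 ; Sam | 10 ; Dana | 11 ; Ravi | 21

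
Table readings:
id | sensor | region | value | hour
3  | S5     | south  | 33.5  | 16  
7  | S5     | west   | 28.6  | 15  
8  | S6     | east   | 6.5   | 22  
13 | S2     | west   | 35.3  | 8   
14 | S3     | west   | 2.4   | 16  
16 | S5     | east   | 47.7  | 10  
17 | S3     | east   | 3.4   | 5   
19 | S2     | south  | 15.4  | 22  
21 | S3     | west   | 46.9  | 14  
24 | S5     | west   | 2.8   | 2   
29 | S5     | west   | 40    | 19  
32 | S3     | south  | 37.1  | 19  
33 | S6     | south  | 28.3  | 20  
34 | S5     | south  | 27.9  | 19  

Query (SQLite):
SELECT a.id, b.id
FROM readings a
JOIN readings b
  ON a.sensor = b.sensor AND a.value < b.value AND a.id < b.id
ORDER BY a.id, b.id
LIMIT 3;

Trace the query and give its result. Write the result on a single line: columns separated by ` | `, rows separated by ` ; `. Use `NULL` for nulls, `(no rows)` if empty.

3 | 16 ; 3 | 29 ; 7 | 16

Pairs (a,b) with same sensor, a.value < b.value, a.id < b.id.
sensor groups: S2:{13,19} S3:{14,17,21,32} S5:{3,7,16,24,29,34} S6:{8,33}
Ordered by (a.id, b.id); first 3.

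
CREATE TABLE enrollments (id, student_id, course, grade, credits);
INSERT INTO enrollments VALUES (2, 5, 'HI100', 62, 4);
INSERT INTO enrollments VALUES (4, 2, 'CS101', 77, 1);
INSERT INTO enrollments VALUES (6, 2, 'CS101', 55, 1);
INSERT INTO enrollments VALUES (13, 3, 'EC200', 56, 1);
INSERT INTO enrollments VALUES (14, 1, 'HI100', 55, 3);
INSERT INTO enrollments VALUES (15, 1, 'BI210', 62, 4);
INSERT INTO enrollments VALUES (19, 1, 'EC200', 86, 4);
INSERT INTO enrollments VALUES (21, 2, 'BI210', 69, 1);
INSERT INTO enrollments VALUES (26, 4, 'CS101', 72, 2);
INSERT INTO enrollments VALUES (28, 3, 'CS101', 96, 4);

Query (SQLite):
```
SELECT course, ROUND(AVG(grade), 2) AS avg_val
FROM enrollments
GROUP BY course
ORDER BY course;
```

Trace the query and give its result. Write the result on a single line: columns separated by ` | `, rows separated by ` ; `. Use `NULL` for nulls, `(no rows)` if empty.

Partition enrollments by course; compute ROUND(AVG(grade), 2) within each group.
  BI210: ids {15, 21} → ROUND(AVG(grade), 2)=65.5
  CS101: ids {4, 6, 26, 28} → ROUND(AVG(grade), 2)=75
  EC200: ids {13, 19} → ROUND(AVG(grade), 2)=71
  HI100: ids {2, 14} → ROUND(AVG(grade), 2)=58.5

BI210 | 65.5 ; CS101 | 75 ; EC200 | 71 ; HI100 | 58.5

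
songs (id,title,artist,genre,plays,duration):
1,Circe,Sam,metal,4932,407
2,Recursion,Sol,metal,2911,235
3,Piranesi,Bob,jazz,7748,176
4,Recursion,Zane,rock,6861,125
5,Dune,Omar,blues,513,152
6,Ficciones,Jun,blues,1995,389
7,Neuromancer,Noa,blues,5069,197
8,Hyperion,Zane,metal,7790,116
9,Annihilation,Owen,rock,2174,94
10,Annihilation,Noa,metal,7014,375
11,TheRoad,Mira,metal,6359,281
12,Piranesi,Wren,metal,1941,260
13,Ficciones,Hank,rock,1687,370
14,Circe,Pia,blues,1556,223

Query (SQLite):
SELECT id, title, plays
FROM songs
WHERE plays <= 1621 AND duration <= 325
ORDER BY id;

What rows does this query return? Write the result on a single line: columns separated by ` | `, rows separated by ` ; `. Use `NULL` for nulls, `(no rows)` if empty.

5 | Dune | 513 ; 14 | Circe | 1556

plays <= 1621: ids {5, 14}
duration <= 325: ids {2, 3, 4, 5, 7, 8, 9, 11, 12, 14}
Combine with AND.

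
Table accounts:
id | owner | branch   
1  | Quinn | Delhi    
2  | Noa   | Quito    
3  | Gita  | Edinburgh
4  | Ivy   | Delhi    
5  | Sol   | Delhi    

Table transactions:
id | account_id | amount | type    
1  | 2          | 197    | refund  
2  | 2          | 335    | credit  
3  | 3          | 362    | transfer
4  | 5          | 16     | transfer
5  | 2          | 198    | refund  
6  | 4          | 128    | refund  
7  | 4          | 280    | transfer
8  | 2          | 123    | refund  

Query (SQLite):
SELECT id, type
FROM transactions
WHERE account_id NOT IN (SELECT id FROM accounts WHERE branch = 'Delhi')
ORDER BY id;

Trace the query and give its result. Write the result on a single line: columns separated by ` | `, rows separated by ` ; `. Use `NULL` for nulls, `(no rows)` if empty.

Inner query: accounts.id where branch = 'Delhi'.
Outer: keep transactions rows whose account_id is not in that set.
Inner query → {1, 4, 5}

1 | refund ; 2 | credit ; 3 | transfer ; 5 | refund ; 8 | refund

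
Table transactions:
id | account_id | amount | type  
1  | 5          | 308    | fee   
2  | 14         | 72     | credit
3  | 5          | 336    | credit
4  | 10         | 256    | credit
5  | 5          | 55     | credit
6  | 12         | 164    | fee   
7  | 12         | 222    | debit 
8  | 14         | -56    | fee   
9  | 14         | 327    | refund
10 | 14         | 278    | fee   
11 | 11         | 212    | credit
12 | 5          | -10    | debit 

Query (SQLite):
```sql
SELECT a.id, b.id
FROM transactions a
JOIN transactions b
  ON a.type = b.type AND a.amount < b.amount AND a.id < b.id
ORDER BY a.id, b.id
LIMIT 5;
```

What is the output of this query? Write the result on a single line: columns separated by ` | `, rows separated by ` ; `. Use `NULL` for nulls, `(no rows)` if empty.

2 | 3 ; 2 | 4 ; 2 | 11 ; 5 | 11 ; 6 | 10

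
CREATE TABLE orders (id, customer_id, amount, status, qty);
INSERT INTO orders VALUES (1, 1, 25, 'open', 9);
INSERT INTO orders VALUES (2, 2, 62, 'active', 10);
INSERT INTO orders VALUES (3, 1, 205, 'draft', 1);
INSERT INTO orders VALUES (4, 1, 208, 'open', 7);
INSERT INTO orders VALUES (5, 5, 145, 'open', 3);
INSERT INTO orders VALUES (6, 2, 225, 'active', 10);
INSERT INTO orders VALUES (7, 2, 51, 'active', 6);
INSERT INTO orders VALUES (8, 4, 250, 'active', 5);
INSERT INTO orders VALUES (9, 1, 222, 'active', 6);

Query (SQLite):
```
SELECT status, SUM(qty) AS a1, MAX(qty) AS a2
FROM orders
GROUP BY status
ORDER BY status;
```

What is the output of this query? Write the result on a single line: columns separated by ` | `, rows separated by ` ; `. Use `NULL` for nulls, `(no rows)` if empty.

Group orders by status.
Per group compute: SUM(qty), MAX(qty).
  active: ids {2, 6, 7, 8, 9} → SUM(qty)=37, MAX(qty)=10
  draft: ids {3} → SUM(qty)=1, MAX(qty)=1
  open: ids {1, 4, 5} → SUM(qty)=19, MAX(qty)=9

active | 37 | 10 ; draft | 1 | 1 ; open | 19 | 9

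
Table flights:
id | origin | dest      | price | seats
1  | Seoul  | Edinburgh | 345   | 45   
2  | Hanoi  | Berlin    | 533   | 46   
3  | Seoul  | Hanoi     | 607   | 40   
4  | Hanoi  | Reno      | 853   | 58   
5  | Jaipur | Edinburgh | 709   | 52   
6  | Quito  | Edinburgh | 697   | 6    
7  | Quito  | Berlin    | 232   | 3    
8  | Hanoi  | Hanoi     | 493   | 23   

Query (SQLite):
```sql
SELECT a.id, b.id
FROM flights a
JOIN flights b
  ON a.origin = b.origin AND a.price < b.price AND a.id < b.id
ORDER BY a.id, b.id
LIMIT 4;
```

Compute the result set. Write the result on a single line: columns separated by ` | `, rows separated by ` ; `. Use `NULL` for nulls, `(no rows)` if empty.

1 | 3 ; 2 | 4

Pairs (a,b) with same origin, a.price < b.price, a.id < b.id.
origin groups: Hanoi:{2,4,8} Jaipur:{5} Quito:{6,7} Seoul:{1,3}
Ordered by (a.id, b.id); first 4.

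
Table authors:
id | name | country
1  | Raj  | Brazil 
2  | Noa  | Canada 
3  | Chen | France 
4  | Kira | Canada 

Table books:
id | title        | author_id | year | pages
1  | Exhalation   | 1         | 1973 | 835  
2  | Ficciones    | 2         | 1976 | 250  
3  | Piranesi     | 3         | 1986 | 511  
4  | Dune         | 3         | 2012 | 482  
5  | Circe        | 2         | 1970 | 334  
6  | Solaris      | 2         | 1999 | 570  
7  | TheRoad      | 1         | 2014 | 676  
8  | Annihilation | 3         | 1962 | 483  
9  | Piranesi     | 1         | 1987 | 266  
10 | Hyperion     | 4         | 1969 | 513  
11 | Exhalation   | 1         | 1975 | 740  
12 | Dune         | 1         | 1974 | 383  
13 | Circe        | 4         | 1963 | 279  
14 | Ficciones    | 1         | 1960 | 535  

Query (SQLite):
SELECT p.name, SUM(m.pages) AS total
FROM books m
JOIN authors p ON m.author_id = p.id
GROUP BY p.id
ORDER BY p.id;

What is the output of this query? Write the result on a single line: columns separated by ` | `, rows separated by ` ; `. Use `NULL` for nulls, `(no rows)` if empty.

Raj | 3435 ; Noa | 1154 ; Chen | 1476 ; Kira | 792

Join each books row to its authors via author_id.
Group joined rows by authors.id; compute SUM(m.pages) per group.
  1: ids {1, 7, 9, 11, 12, 14} → SUM(m.pages)=3435
  2: ids {2, 5, 6} → SUM(m.pages)=1154
  3: ids {3, 4, 8} → SUM(m.pages)=1476
  4: ids {10, 13} → SUM(m.pages)=792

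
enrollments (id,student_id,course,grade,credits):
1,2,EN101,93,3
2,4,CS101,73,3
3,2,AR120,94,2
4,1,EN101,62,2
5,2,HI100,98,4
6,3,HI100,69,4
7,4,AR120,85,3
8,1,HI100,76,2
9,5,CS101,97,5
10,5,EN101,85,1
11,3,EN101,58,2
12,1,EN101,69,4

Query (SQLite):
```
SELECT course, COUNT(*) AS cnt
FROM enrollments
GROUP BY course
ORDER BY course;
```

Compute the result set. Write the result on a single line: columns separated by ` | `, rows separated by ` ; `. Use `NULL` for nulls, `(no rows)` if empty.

Partition enrollments by course; compute COUNT(*) within each group.
  AR120: ids {3, 7} → COUNT(*)=2
  CS101: ids {2, 9} → COUNT(*)=2
  EN101: ids {1, 4, 10, 11, 12} → COUNT(*)=5
  HI100: ids {5, 6, 8} → COUNT(*)=3

AR120 | 2 ; CS101 | 2 ; EN101 | 5 ; HI100 | 3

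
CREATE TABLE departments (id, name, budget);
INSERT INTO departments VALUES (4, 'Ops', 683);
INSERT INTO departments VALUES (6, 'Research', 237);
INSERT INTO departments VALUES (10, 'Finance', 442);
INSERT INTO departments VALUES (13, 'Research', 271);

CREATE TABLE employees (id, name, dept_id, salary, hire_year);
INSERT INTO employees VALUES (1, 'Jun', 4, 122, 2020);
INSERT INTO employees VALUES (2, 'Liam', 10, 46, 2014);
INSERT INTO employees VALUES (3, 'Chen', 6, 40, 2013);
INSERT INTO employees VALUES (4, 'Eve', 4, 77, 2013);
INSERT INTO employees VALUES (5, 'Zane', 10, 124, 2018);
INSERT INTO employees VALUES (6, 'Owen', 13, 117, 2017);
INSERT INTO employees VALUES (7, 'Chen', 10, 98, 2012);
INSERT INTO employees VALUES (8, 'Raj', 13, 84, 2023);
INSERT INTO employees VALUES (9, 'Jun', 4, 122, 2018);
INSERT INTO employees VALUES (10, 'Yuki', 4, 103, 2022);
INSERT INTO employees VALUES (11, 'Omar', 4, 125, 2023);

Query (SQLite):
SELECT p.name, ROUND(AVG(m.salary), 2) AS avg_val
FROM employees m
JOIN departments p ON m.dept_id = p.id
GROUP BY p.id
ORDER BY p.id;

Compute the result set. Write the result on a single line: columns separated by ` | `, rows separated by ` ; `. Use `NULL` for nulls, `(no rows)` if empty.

Join each employees row to its departments via dept_id.
Group joined rows by departments.id; compute ROUND(AVG(m.salary), 2) per group.
  4: ids {1, 4, 9, 10, 11} → ROUND(AVG(m.salary), 2)=109.8
  6: ids {3} → ROUND(AVG(m.salary), 2)=40
  10: ids {2, 5, 7} → ROUND(AVG(m.salary), 2)=89.33
  13: ids {6, 8} → ROUND(AVG(m.salary), 2)=100.5

Ops | 109.8 ; Research | 40 ; Finance | 89.33 ; Research | 100.5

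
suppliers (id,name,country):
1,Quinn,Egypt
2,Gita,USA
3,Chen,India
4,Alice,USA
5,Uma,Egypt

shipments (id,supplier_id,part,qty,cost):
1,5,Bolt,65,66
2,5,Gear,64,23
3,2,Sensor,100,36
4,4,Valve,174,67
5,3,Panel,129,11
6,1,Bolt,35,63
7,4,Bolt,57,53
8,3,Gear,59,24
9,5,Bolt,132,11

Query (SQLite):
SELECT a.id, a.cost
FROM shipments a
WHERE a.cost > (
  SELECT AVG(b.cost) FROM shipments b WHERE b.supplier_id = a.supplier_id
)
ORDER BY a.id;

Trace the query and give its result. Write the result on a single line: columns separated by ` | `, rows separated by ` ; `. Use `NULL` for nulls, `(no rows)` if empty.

1 | 66 ; 4 | 67 ; 8 | 24

For each shipments row a, compute AVG(cost) over rows sharing a.supplier_id.
Keep row a if a.cost > that per-group AVG.
  supplier_id=1: AVG(cost) = 63.0
  supplier_id=2: AVG(cost) = 36.0
  supplier_id=3: AVG(cost) = 17.5
  supplier_id=4: AVG(cost) = 60.0
  supplier_id=5: AVG(cost) = 33.333333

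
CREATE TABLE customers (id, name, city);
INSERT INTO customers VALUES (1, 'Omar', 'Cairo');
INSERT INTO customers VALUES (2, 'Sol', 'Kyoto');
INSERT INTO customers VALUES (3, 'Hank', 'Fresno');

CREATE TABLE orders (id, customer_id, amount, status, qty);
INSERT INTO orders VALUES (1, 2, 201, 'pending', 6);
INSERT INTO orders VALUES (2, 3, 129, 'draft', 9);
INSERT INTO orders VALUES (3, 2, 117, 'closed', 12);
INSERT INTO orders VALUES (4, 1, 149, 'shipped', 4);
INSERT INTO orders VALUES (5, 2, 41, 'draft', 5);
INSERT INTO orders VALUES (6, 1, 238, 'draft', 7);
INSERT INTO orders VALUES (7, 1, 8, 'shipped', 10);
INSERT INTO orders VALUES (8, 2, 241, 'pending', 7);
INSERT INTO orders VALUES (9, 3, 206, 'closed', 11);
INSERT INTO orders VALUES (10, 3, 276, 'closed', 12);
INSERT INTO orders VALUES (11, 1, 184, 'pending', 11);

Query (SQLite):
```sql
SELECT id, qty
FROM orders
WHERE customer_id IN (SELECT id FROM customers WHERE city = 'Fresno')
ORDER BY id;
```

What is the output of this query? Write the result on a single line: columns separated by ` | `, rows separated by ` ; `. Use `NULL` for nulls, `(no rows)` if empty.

2 | 9 ; 9 | 11 ; 10 | 12

Inner query: customers.id where city = 'Fresno'.
Outer: keep orders rows whose customer_id is in that set.
Inner query → {3}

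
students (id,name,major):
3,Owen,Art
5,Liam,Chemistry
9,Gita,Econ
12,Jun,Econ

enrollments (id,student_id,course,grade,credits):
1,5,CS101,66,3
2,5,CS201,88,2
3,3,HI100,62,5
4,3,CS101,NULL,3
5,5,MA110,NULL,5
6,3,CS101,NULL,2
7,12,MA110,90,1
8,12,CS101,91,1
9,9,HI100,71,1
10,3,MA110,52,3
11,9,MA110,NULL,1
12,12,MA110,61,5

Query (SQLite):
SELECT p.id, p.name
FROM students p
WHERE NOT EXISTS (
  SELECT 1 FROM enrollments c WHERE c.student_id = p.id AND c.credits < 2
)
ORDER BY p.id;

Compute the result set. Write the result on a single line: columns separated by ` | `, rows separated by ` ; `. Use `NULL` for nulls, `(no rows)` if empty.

For each students row, check whether any enrollments with matching student_id has credits < 2.
Keep rows where that is false.

3 | Owen ; 5 | Liam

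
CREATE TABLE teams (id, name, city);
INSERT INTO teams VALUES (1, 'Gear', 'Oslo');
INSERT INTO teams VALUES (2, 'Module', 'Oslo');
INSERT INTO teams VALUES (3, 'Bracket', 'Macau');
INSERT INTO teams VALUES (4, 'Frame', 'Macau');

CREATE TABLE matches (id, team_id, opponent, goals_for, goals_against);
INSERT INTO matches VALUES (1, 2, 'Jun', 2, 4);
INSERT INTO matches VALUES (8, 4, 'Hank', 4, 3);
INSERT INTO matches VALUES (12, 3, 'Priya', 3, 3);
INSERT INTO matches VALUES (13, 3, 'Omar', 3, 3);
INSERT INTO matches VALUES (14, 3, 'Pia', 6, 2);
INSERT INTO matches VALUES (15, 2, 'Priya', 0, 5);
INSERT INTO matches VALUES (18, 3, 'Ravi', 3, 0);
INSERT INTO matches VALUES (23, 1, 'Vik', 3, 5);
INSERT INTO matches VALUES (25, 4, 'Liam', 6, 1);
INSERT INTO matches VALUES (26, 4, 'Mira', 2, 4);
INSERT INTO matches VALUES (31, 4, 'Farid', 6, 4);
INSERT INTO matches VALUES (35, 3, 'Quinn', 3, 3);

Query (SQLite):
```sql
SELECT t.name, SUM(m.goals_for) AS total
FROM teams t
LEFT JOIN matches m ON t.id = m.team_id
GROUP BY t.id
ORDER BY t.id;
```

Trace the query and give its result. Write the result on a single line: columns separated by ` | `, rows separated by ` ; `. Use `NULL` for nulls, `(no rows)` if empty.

Gear | 3 ; Module | 2 ; Bracket | 18 ; Frame | 18

LEFT JOIN keeps every teams row; unmatched ones get NULL for matches columns.
Group by teams.id and compute SUM(m.goals_for). SUM over an all-NULL group is NULL.
  1: ids {23} → SUM(m.goals_for)=3
  2: ids {1, 15} → SUM(m.goals_for)=2
  3: ids {12, 13, 14, 18, 35} → SUM(m.goals_for)=18
  4: ids {8, 25, 26, 31} → SUM(m.goals_for)=18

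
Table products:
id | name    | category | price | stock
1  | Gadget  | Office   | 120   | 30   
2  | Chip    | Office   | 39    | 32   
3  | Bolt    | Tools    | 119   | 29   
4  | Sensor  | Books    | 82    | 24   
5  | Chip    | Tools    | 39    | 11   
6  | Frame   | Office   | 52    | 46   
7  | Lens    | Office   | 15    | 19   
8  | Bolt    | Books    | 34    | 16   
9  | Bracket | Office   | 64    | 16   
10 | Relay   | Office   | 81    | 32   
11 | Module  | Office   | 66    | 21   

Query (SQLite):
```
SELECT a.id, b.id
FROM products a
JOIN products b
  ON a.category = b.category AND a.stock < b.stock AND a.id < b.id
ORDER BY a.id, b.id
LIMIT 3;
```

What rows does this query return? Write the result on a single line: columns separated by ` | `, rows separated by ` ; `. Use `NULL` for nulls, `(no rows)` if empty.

1 | 2 ; 1 | 6 ; 1 | 10

Pairs (a,b) with same category, a.stock < b.stock, a.id < b.id.
category groups: Books:{4,8} Office:{1,2,6,7,9,10,11} Tools:{3,5}
Ordered by (a.id, b.id); first 3.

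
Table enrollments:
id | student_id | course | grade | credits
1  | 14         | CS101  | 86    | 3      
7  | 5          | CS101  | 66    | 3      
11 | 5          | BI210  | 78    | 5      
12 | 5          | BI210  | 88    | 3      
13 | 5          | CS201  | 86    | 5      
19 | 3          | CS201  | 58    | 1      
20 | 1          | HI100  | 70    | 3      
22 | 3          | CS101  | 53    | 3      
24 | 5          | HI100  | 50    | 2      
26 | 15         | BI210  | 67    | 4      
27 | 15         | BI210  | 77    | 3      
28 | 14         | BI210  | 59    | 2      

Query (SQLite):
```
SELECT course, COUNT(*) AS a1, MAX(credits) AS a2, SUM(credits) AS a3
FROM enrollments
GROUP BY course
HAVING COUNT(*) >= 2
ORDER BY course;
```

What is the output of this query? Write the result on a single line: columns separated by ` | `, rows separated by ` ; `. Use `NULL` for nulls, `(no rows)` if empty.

Group enrollments by course.
Per group compute: COUNT(*), MAX(credits), SUM(credits).
HAVING: drop groups with fewer than 2 rows.
  BI210: ids {11, 12, 26, 27, 28} → COUNT(*)=5, MAX(credits)=5, SUM(credits)=17
  CS101: ids {1, 7, 22} → COUNT(*)=3, MAX(credits)=3, SUM(credits)=9
  CS201: ids {13, 19} → COUNT(*)=2, MAX(credits)=5, SUM(credits)=6
  HI100: ids {20, 24} → COUNT(*)=2, MAX(credits)=3, SUM(credits)=5

BI210 | 5 | 5 | 17 ; CS101 | 3 | 3 | 9 ; CS201 | 2 | 5 | 6 ; HI100 | 2 | 3 | 5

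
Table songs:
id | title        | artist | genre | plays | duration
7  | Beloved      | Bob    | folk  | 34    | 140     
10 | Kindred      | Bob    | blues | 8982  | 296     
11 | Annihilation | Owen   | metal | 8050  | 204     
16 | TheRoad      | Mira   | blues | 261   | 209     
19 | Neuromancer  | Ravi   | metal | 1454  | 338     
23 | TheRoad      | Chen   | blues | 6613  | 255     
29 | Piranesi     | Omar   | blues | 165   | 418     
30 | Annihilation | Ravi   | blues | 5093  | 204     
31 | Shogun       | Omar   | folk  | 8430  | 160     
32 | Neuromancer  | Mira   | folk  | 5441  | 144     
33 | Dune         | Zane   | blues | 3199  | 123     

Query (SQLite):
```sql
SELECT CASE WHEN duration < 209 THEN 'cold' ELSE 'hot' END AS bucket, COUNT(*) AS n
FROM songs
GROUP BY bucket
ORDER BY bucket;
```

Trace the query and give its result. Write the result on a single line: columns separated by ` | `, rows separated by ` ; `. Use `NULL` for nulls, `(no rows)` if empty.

cold | 6 ; hot | 5

Bucket rows by duration < 209 → 'cold' else 'hot'; count each bucket.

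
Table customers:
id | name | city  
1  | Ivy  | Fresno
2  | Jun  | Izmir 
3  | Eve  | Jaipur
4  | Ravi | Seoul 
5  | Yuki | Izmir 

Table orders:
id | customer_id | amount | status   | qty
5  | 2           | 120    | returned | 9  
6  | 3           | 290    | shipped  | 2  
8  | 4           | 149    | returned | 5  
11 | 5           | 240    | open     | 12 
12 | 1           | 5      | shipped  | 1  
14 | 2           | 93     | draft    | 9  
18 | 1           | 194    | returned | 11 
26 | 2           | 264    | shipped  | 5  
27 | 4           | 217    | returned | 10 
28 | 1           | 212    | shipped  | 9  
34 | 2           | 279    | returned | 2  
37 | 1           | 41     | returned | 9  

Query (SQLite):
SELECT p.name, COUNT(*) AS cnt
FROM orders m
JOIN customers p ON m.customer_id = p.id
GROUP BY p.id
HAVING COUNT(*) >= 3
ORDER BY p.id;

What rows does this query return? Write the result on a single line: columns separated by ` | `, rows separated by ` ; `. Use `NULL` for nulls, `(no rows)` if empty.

Ivy | 4 ; Jun | 4

Join each orders row to its customers via customer_id.
Group joined rows by customers.id; compute COUNT(*) per group.
HAVING: keep groups with count ≥ 3.
  1: ids {12, 18, 28, 37} → COUNT(*)=4
  2: ids {5, 14, 26, 34} → COUNT(*)=4
  3: ids {6} → COUNT(*)=1
  4: ids {8, 27} → COUNT(*)=2
  5: ids {11} → COUNT(*)=1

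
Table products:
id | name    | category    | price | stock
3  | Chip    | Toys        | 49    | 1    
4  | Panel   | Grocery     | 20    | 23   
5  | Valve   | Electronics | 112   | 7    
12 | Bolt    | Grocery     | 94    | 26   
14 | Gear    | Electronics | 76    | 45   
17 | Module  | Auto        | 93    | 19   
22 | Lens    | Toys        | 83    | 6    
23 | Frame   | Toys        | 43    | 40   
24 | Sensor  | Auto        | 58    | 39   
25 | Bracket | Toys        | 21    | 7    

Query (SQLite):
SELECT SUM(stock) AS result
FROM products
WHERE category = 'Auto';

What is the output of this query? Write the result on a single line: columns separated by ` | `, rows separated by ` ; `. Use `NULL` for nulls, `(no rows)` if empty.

Rows where category='Auto' → stock values: [19, 39].
SUM of non-NULL values = 58.

58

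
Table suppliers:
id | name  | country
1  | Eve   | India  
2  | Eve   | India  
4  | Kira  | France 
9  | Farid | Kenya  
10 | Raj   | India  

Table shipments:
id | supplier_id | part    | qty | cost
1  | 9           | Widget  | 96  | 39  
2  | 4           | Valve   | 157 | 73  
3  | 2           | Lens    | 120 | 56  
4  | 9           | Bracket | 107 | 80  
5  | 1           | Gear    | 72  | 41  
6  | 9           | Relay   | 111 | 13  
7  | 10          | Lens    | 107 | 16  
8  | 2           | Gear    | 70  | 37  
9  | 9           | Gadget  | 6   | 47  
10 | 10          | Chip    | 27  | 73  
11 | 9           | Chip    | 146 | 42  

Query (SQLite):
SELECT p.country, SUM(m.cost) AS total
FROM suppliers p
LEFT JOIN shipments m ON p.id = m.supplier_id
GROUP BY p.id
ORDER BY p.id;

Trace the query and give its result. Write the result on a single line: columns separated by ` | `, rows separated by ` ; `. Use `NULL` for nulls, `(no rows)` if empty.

LEFT JOIN keeps every suppliers row; unmatched ones get NULL for shipments columns.
Group by suppliers.id and compute SUM(m.cost). SUM over an all-NULL group is NULL.
  1: ids {5} → SUM(m.cost)=41
  2: ids {3, 8} → SUM(m.cost)=93
  4: ids {2} → SUM(m.cost)=73
  9: ids {1, 4, 6, 9, 11} → SUM(m.cost)=221
  10: ids {7, 10} → SUM(m.cost)=89

India | 41 ; India | 93 ; France | 73 ; Kenya | 221 ; India | 89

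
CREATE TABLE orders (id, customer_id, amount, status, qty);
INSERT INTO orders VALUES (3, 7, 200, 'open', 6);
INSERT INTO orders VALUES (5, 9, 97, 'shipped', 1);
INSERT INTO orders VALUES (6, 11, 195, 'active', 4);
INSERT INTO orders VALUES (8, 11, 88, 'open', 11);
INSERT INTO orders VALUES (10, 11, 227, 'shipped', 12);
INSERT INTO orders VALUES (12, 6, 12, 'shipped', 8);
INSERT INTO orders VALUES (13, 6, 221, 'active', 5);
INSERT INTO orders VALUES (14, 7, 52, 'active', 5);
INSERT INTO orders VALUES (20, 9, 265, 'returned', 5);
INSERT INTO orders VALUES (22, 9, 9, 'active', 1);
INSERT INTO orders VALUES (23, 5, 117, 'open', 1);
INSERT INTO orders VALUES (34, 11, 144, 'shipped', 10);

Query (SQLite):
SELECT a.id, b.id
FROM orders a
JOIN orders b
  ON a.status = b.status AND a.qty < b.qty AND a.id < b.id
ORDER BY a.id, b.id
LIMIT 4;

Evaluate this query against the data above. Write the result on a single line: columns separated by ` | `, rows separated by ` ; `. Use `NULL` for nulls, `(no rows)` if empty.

3 | 8 ; 5 | 10 ; 5 | 12 ; 5 | 34

Pairs (a,b) with same status, a.qty < b.qty, a.id < b.id.
status groups: active:{6,13,14,22} open:{3,8,23} returned:{20} shipped:{5,10,12,34}
Ordered by (a.id, b.id); first 4.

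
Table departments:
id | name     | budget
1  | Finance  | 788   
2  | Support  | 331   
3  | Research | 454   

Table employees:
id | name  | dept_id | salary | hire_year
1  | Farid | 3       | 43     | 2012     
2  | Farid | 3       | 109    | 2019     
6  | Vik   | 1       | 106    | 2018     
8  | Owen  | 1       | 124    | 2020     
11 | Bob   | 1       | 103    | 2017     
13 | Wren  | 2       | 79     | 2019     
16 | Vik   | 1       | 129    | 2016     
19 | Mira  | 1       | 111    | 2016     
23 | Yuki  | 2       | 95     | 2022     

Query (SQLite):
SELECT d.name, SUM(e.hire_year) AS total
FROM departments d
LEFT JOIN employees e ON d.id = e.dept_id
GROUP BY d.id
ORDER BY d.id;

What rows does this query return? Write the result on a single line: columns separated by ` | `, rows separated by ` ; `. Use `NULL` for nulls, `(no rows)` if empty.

LEFT JOIN keeps every departments row; unmatched ones get NULL for employees columns.
Group by departments.id and compute SUM(e.hire_year). SUM over an all-NULL group is NULL.
  1: ids {6, 8, 11, 16, 19} → SUM(e.hire_year)=10087
  2: ids {13, 23} → SUM(e.hire_year)=4041
  3: ids {1, 2} → SUM(e.hire_year)=4031

Finance | 10087 ; Support | 4041 ; Research | 4031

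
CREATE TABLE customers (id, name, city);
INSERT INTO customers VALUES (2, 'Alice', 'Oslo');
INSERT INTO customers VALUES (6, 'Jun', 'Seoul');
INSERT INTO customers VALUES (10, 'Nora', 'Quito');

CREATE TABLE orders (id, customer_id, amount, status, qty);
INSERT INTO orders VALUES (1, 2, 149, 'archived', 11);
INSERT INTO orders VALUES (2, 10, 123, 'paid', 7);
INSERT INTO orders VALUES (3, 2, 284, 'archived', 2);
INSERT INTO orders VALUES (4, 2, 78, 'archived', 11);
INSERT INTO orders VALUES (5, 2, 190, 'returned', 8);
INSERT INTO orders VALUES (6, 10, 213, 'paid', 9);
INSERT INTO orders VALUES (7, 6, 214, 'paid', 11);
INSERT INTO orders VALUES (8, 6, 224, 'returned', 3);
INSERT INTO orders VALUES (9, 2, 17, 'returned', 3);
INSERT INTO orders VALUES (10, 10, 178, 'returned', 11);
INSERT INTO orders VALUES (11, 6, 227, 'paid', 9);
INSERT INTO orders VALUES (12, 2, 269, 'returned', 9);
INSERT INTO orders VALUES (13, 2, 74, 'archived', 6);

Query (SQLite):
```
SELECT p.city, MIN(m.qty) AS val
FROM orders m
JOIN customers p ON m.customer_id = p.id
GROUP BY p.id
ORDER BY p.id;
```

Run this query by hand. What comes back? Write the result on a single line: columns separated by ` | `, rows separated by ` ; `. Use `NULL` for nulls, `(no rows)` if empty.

Join each orders row to its customers via customer_id.
Group joined rows by customers.id; compute MIN(m.qty) per group.
  2: ids {1, 3, 4, 5, 9, 12, 13} → MIN(m.qty)=2
  6: ids {7, 8, 11} → MIN(m.qty)=3
  10: ids {2, 6, 10} → MIN(m.qty)=7

Oslo | 2 ; Seoul | 3 ; Quito | 7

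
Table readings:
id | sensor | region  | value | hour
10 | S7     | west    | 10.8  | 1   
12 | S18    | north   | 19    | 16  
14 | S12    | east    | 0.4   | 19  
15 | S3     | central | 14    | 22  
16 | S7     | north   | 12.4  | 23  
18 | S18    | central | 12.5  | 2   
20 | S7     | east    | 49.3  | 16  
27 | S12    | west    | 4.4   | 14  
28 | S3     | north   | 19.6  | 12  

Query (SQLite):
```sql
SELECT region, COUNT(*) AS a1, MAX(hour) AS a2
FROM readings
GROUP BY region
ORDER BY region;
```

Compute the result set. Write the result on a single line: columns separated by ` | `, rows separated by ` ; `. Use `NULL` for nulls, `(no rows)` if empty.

central | 2 | 22 ; east | 2 | 19 ; north | 3 | 23 ; west | 2 | 14

Group readings by region.
Per group compute: COUNT(*), MAX(hour).
  central: ids {15, 18} → COUNT(*)=2, MAX(hour)=22
  east: ids {14, 20} → COUNT(*)=2, MAX(hour)=19
  north: ids {12, 16, 28} → COUNT(*)=3, MAX(hour)=23
  west: ids {10, 27} → COUNT(*)=2, MAX(hour)=14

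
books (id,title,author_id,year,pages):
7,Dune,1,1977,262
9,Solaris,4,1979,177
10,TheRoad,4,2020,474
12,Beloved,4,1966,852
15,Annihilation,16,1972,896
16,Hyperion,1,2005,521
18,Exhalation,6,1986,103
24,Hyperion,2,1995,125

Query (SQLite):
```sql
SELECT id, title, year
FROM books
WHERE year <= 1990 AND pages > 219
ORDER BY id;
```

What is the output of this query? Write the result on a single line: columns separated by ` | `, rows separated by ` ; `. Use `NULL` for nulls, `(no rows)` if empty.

year <= 1990: ids {7, 9, 12, 15, 18}
pages > 219: ids {7, 10, 12, 15, 16}
Combine with AND.

7 | Dune | 1977 ; 12 | Beloved | 1966 ; 15 | Annihilation | 1972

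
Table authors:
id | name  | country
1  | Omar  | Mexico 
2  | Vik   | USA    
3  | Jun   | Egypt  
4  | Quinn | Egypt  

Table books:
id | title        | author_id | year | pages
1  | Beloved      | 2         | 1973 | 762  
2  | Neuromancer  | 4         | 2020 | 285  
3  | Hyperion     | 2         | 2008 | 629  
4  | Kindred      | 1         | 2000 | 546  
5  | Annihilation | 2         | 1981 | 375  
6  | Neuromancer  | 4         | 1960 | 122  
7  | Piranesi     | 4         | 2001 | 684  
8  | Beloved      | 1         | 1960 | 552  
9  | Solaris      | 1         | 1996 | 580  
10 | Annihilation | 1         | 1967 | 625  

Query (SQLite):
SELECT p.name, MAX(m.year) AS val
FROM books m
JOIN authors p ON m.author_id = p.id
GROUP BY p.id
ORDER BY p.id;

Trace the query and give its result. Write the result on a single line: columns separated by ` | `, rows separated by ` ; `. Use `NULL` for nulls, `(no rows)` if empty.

Join each books row to its authors via author_id.
Group joined rows by authors.id; compute MAX(m.year) per group.
  1: ids {4, 8, 9, 10} → MAX(m.year)=2000
  2: ids {1, 3, 5} → MAX(m.year)=2008
  4: ids {2, 6, 7} → MAX(m.year)=2020

Omar | 2000 ; Vik | 2008 ; Quinn | 2020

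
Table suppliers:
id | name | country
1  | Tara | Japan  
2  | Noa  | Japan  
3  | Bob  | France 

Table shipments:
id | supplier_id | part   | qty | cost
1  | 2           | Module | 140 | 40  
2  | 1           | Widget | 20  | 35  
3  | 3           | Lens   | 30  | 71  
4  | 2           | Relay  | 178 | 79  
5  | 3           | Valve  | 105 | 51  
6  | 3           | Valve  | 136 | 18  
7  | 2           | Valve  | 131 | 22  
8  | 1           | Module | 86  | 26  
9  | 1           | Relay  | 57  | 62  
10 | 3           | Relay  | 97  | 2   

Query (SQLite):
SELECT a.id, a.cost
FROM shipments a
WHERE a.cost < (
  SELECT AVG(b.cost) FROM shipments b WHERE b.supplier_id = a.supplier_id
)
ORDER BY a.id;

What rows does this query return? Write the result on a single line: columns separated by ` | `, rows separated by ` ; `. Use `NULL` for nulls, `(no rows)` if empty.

1 | 40 ; 2 | 35 ; 6 | 18 ; 7 | 22 ; 8 | 26 ; 10 | 2

For each shipments row a, compute AVG(cost) over rows sharing a.supplier_id.
Keep row a if a.cost < that per-group AVG.
  supplier_id=1: AVG(cost) = 41.0
  supplier_id=2: AVG(cost) = 47.0
  supplier_id=3: AVG(cost) = 35.5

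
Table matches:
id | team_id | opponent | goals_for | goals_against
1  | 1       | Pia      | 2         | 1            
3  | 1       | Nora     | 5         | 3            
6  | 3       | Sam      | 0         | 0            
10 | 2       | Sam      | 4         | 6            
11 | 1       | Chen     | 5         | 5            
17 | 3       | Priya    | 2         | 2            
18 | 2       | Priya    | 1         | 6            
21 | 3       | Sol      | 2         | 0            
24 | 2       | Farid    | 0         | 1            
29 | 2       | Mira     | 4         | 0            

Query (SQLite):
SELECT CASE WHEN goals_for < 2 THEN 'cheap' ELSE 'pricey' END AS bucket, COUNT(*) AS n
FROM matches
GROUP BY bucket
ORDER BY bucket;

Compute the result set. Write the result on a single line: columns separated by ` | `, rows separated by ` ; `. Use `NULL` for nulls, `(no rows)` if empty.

Bucket rows by goals_for < 2 → 'cheap' else 'pricey'; count each bucket.

cheap | 3 ; pricey | 7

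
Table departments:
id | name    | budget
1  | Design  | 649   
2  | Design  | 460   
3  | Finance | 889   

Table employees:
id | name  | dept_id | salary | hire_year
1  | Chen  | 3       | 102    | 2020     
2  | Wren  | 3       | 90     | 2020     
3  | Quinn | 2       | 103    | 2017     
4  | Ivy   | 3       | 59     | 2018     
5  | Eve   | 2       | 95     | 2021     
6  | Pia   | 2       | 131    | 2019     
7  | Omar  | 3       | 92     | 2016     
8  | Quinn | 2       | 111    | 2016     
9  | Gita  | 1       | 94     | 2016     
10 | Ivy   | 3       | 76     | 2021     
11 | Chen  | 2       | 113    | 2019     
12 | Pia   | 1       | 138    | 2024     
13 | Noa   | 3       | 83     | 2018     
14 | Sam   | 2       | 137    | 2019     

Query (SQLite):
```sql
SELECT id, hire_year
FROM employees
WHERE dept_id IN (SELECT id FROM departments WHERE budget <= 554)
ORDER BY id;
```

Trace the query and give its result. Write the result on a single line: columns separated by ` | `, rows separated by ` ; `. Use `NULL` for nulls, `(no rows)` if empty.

3 | 2017 ; 5 | 2021 ; 6 | 2019 ; 8 | 2016 ; 11 | 2019 ; 14 | 2019

Inner query: departments.id where budget <= 554.
Outer: keep employees rows whose dept_id is in that set.
Inner query → {2}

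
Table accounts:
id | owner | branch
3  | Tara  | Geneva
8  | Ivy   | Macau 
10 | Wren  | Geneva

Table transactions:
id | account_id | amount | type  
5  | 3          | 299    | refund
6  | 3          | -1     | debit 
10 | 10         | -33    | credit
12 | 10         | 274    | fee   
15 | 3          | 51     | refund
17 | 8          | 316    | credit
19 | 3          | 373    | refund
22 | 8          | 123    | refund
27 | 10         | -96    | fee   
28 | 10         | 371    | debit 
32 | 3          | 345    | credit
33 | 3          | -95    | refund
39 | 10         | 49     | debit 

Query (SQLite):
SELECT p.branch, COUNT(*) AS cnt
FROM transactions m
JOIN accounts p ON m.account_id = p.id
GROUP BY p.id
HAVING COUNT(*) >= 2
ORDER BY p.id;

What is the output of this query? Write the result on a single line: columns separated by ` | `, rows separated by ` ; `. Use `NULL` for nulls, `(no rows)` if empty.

Geneva | 6 ; Macau | 2 ; Geneva | 5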